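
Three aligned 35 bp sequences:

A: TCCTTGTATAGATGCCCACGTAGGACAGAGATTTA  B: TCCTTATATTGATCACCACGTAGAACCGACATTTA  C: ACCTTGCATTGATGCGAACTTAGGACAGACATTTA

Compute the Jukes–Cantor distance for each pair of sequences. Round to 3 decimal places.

d(A,B) = 0.233, d(A,C) = 0.233, d(B,C) = 0.360

A–B: 7/35 sites differ → p = 0.2, d = −0.75 ln(1 − 0.266667) = 0.232617 ≈ 0.233.
A–C: 7/35 sites differ → p = 0.2, d = −0.75 ln(1 − 0.266667) = 0.232617 ≈ 0.233.
B–C: 10/35 sites differ → p ≈ 0.285714, d = −0.75 ln(1 − 0.380952) = 0.359679 ≈ 0.360.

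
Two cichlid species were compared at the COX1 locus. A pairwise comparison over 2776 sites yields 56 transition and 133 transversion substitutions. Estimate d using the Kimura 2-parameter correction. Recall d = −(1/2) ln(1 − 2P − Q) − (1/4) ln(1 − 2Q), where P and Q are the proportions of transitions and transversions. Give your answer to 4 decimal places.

P = 56/2776 ≈ 0.020173 and Q = 133/2776 ≈ 0.047911.
Under the Kimura two-parameter model, d = −½ ln(1 − 2P − Q) − ¼ ln(1 − 2Q).
1 − 2P − Q = 0.911743, giving −½ ln(0.911743) = 0.046199.
1 − 2Q = 0.904178, giving −¼ ln(0.904178) = 0.025182.
d = 0.046199 + 0.025182 = 0.071381.

0.0714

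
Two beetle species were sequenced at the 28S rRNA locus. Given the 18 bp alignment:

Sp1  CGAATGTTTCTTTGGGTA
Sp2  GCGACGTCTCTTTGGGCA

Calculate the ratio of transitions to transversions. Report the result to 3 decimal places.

Transitions are A↔G and C↔T; transversions are all other mismatches.
Transitions: 4. Transversions: 2.
R = 4/2 = 2.000.

2.000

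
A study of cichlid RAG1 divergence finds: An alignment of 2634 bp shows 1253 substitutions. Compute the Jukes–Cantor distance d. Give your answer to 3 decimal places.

0.754

p = 1253/2634 ≈ 0.475702.
d = −(3/4) ln(1 − 4p/3) = −0.75 ln(1 − 0.634269) = −0.75 ln(0.365731)
  = −0.75 × (-1.005857) = 0.754393 substitutions/site.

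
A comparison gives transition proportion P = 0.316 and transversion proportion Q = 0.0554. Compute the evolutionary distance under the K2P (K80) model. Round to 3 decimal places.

Under the Kimura two-parameter model, d = −½ ln(1 − 2P − Q) − ¼ ln(1 − 2Q).
1 − 2P − Q = 0.3126, giving −½ ln(0.3126) = 0.581415.
1 − 2Q = 0.8892, giving −¼ ln(0.8892) = 0.029358.
d = 0.581415 + 0.029358 = 0.610773.

0.611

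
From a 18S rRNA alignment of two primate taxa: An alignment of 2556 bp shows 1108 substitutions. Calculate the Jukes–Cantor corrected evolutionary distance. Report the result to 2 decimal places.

0.65

p = 1108/2556 ≈ 0.43349.
d = −(3/4) ln(1 − 4p/3) = −0.75 ln(1 − 0.577987) = −0.75 ln(0.422013)
  = −0.75 × (-0.862719) = 0.647039 substitutions/site.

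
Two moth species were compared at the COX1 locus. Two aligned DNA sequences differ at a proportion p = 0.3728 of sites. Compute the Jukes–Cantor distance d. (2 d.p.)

d = −(3/4) ln(1 − 4p/3) = −0.75 ln(1 − 0.497067) = −0.75 ln(0.502933)
  = −0.75 × (-0.687298) = 0.515474 substitutions/site.

0.52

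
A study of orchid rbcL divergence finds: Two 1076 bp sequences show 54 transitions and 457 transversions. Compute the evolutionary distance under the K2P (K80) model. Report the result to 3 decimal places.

P = 54/1076 ≈ 0.050186 and Q = 457/1076 ≈ 0.424721.
Under the Kimura two-parameter model, d = −½ ln(1 − 2P − Q) − ¼ ln(1 − 2Q).
1 − 2P − Q = 0.474907, giving −½ ln(0.474907) = 0.372318.
1 − 2Q = 0.150558, giving −¼ ln(0.150558) = 0.473352.
d = 0.372318 + 0.473352 = 0.845670.

0.846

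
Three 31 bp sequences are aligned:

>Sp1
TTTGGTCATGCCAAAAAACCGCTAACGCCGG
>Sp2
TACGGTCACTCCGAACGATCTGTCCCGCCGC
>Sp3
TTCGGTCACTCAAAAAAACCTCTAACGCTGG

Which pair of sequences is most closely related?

Sp1 and Sp3

Sp1–Sp2: 13/31 differ, p = 0.419, d = 0.614.
Sp1–Sp3: 6/31 differ, p = 0.194, d = 0.224.
Sp2–Sp3: 11/31 differ, p = 0.355, d = 0.481.
The smallest distance is between Sp1 and Sp3.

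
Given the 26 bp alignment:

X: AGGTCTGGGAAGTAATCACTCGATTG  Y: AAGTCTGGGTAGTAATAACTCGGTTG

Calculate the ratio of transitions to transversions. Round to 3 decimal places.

1.000

Transitions are A↔G and C↔T; transversions are all other mismatches.
Transitions: 2. Transversions: 2.
R = 2/2 = 1.000.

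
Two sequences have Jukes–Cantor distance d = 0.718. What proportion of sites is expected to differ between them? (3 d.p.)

p = (3/4)(1 − e^(−4d/3)) = 0.75 × (1 − e^(-0.957333)) = 0.75 × (1 − 0.383915) = 0.462064.

0.462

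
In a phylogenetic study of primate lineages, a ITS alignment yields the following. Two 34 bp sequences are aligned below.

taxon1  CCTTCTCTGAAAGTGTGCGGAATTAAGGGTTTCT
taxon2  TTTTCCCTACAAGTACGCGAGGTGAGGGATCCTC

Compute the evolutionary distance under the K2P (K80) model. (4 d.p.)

Of 34 sites, 15 differences are transitions and 2 are transversions, so P = 15/34 ≈ 0.441176 and Q = 2/34 ≈ 0.058824.
Under the Kimura two-parameter model, d = −½ ln(1 − 2P − Q) − ¼ ln(1 − 2Q).
1 − 2P − Q = 0.058824, giving −½ ln(0.058824) = 1.416603.
1 − 2Q = 0.882352, giving −¼ ln(0.882352) = 0.031291.
d = 1.416603 + 0.031291 = 1.447894.

1.4479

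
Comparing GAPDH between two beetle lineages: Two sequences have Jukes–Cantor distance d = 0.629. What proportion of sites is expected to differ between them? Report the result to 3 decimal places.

0.426

p = (3/4)(1 − e^(−4d/3)) = 0.75 × (1 − e^(-0.838667)) = 0.75 × (1 − 0.432286) = 0.425786.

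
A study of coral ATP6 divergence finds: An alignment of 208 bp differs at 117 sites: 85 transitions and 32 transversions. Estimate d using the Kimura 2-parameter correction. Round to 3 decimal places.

P = 85/208 ≈ 0.408654 and Q = 32/208 ≈ 0.153846.
Under the Kimura two-parameter model, d = −½ ln(1 − 2P − Q) − ¼ ln(1 − 2Q).
1 − 2P − Q = 0.028846, giving −½ ln(0.028846) = 1.772892.
1 − 2Q = 0.692308, giving −¼ ln(0.692308) = 0.091931.
d = 1.772892 + 0.091931 = 1.864823.

1.865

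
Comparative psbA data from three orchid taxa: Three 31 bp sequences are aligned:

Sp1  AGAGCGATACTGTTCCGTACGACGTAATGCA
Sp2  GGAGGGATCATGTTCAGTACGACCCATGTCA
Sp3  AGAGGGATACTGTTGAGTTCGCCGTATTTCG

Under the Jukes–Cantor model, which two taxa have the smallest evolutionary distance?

Sp1 and Sp3

Sp1–Sp2: 10/31 differ, p = 0.323, d = 0.422.
Sp1–Sp3: 8/31 differ, p = 0.258, d = 0.316.
Sp2–Sp3: 10/31 differ, p = 0.323, d = 0.422.
The smallest distance is between Sp1 and Sp3.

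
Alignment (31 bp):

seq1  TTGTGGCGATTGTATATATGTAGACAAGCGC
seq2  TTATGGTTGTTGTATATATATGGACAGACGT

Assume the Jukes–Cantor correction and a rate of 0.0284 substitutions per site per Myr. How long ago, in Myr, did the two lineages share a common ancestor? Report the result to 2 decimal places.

The sequences differ at 9 of 31 sites (3, 7, 8, 9, 20, 22, 27, 28, 31), so p = 9/31 ≈ 0.290323.
d = −(3/4) ln(1 − 4p/3) = −0.75 ln(1 − 0.387097) = −0.75 ln(0.612903)
  = −0.75 × (-0.489549) = 0.367162 substitutions/site.
Under a molecular clock d = 2μt, so t = d/(2μ) = 0.367162 / (2 × 0.0284) = 6.46 Myr.

6.46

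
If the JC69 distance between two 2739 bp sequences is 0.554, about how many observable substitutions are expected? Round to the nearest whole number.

1073

Invert JC69: p = (3/4)(1 − e^(−4d/3)) = 0.75 × (1 − e^(-0.738667)) = 0.75 × (1 − 0.477750) = 0.391688.
Expected differing sites = pL ≈ 0.391688 × 2739 = 1072.833432 ≈ 1073.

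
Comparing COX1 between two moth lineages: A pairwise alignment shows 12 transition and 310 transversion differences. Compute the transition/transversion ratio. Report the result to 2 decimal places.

0.04

R = 12/310 = 0.038709… ≈ 0.04 (to 2 d.p.).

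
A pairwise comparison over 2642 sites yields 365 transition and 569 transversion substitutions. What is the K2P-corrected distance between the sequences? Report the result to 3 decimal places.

0.479

P = 365/2642 ≈ 0.138153 and Q = 569/2642 ≈ 0.215367.
Under the Kimura two-parameter model, d = −½ ln(1 − 2P − Q) − ¼ ln(1 − 2Q).
1 − 2P − Q = 0.508327, giving −½ ln(0.508327) = 0.338315.
1 − 2Q = 0.569266, giving −¼ ln(0.569266) = 0.140852.
d = 0.338315 + 0.140852 = 0.479167.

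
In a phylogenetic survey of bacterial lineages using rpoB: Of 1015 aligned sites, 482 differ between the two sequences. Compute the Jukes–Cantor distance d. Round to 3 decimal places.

0.752

p = 482/1015 ≈ 0.474877.
d = −(3/4) ln(1 − 4p/3) = −0.75 ln(1 − 0.633169) = −0.75 ln(0.366831)
  = −0.75 × (-1.002854) = 0.752141 substitutions/site.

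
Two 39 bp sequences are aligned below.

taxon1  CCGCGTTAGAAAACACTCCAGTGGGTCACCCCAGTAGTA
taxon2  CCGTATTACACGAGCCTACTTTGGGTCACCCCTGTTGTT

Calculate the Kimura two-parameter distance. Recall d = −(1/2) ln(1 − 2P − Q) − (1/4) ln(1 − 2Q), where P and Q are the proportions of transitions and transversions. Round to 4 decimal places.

Of 39 sites, 3 differences are transitions and 10 are transversions, so P = 3/39 ≈ 0.076923 and Q = 10/39 ≈ 0.25641.
Under the Kimura two-parameter model, d = −½ ln(1 − 2P − Q) − ¼ ln(1 − 2Q).
1 − 2P − Q = 0.589744, giving −½ ln(0.589744) = 0.264033.
1 − 2Q = 0.48718, giving −¼ ln(0.48718) = 0.179780.
d = 0.264033 + 0.179780 = 0.443813.

0.4438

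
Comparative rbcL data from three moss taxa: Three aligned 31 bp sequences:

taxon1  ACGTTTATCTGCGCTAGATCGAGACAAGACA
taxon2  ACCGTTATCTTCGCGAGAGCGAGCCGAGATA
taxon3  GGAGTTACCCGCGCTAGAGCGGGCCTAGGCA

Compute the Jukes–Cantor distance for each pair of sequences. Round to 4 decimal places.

taxon1–taxon2: 8/31 sites differ → p ≈ 0.258065, d = −0.75 ln(1 − 0.344087) = 0.316295 ≈ 0.3163.
taxon1–taxon3: 11/31 sites differ → p ≈ 0.354839, d = −0.75 ln(1 − 0.473119) = 0.480585 ≈ 0.4806.
taxon2–taxon3: 11/31 sites differ → p ≈ 0.354839, d = −0.75 ln(1 − 0.473119) = 0.480585 ≈ 0.4806.

d(taxon1,taxon2) = 0.3163, d(taxon1,taxon3) = 0.4806, d(taxon2,taxon3) = 0.4806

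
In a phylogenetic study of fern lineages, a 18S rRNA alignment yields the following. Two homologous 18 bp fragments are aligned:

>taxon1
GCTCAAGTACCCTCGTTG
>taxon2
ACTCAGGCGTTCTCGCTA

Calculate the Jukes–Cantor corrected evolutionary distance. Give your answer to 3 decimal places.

The sequences differ at 8 of 18 sites (1, 6, 8, 9, 10, 11, 16, 18), so p = 8/18 ≈ 0.444444.
d = −(3/4) ln(1 − 4p/3) = −0.75 ln(1 − 0.592592) = −0.75 ln(0.407408)
  = −0.75 × (-0.897940) = 0.673455 substitutions/site.

0.673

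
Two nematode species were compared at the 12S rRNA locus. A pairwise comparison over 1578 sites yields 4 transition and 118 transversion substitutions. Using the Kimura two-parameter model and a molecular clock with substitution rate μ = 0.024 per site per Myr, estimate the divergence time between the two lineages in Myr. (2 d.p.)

1.71

P = 4/1578 ≈ 0.002535 and Q = 118/1578 ≈ 0.074778.
Under the Kimura two-parameter model, d = −½ ln(1 − 2P − Q) − ¼ ln(1 − 2Q).
1 − 2P − Q = 0.920152, giving −½ ln(0.920152) = 0.041608.
1 − 2Q = 0.850444, giving −¼ ln(0.850444) = 0.040499.
d = 0.041608 + 0.040499 = 0.082107.
Under a molecular clock d = 2μt, so t = d/(2μ) = 0.082107 / (2 × 0.024) = 1.71 Myr.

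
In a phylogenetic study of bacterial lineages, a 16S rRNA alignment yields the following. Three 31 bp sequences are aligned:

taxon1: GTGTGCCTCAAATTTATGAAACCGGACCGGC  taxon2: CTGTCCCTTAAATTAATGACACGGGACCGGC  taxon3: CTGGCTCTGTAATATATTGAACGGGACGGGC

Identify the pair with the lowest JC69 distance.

taxon1–taxon2: 6/31 differ, p = 0.194, d = 0.224.
taxon1–taxon3: 11/31 differ, p = 0.355, d = 0.481.
taxon2–taxon3: 10/31 differ, p = 0.323, d = 0.422.
The smallest distance is between taxon1 and taxon2.

taxon1 and taxon2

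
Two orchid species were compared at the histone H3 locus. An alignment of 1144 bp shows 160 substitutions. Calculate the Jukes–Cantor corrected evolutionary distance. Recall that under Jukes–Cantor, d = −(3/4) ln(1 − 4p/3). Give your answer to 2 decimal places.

0.15

p = 160/1144 ≈ 0.13986.
d = −(3/4) ln(1 − 4p/3) = −0.75 ln(1 − 0.18648) = −0.75 ln(0.81352)
  = −0.75 × (-0.206385) = 0.154789 substitutions/site.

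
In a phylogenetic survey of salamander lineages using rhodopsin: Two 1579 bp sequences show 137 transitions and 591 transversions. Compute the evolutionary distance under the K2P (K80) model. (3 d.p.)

P = 137/1579 ≈ 0.086764 and Q = 591/1579 ≈ 0.374288.
Under the Kimura two-parameter model, d = −½ ln(1 − 2P − Q) − ¼ ln(1 − 2Q).
1 − 2P − Q = 0.452184, giving −½ ln(0.452184) = 0.396833.
1 − 2Q = 0.251424, giving −¼ ln(0.251424) = 0.345154.
d = 0.396833 + 0.345154 = 0.741987.

0.742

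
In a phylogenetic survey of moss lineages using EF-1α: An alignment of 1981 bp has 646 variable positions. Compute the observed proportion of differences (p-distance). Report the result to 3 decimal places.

p = 646/1981 = 0.326097… ≈ 0.326 (to 3 d.p.).

0.326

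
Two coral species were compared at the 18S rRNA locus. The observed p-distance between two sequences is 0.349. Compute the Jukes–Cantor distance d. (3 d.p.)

0.470

d = −(3/4) ln(1 − 4p/3) = −0.75 ln(1 − 0.465333) = −0.75 ln(0.534667)
  = −0.75 × (-0.626111) = 0.469583 substitutions/site.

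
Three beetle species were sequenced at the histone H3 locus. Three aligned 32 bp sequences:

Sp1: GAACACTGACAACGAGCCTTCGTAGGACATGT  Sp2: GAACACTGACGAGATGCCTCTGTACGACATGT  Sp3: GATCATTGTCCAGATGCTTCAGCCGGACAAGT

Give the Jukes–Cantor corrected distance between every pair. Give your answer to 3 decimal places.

Sp1–Sp2: 7/32 sites differ → p = 0.21875, d = −0.75 ln(1 − 0.291667) = 0.258631 ≈ 0.259.
Sp1–Sp3: 13/32 sites differ → p = 0.40625, d = −0.75 ln(1 − 0.541667) = 0.585119 ≈ 0.585.
Sp2–Sp3: 10/32 sites differ → p = 0.3125, d = −0.75 ln(1 − 0.416667) = 0.404248 ≈ 0.404.

d(Sp1,Sp2) = 0.259, d(Sp1,Sp3) = 0.585, d(Sp2,Sp3) = 0.404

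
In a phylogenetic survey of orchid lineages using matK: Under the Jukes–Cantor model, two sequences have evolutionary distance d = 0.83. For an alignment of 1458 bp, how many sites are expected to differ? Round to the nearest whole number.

732

Invert JC69: p = (3/4)(1 − e^(−4d/3)) = 0.75 × (1 − e^(-1.106667)) = 0.75 × (1 − 0.330659) = 0.502006.
Expected differing sites = pL ≈ 0.502006 × 1458 = 731.924748 ≈ 732.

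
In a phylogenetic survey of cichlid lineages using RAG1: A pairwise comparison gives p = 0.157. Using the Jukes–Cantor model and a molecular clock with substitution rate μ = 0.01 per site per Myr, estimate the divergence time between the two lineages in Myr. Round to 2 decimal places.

d = −(3/4) ln(1 − 4p/3) = −0.75 ln(1 − 0.209333) = −0.75 ln(0.790667)
  = −0.75 × (-0.234878) = 0.176159 substitutions/site.
Under a molecular clock d = 2μt, so t = d/(2μ) = 0.176159 / (2 × 0.01) = 8.81 Myr.

8.81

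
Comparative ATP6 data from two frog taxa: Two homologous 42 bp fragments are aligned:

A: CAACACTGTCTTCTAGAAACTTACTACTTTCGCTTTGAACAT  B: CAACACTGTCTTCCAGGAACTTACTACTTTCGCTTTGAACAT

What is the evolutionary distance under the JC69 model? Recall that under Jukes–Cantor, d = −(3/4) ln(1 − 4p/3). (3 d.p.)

0.049

The sequences differ at 2 of 42 sites (14, 17), so p = 2/42 ≈ 0.047619.
d = −(3/4) ln(1 − 4p/3) = −0.75 ln(1 − 0.063492) = −0.75 ln(0.936508)
  = −0.75 × (-0.065597) = 0.049198 substitutions/site.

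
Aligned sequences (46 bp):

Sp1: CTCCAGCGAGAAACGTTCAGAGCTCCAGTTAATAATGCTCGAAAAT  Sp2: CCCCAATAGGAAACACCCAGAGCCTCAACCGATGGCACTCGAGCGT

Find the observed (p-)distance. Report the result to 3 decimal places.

0.457

The sequences differ at 21 of 46 positions.
p = 21/46 = 0.456521… ≈ 0.457 (to 3 d.p.).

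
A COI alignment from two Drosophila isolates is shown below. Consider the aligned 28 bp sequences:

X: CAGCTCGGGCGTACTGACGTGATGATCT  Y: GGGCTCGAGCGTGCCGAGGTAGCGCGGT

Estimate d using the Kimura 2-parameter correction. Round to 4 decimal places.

0.6779

Of 28 sites, 7 differences are transitions and 5 are transversions, so P = 7/28 = 0.25 and Q = 5/28 ≈ 0.178571.
Under the Kimura two-parameter model, d = −½ ln(1 − 2P − Q) − ¼ ln(1 − 2Q).
1 − 2P − Q = 0.321429, giving −½ ln(0.321429) = 0.567489.
1 − 2Q = 0.642858, giving −¼ ln(0.642858) = 0.110458.
d = 0.567489 + 0.110458 = 0.677947.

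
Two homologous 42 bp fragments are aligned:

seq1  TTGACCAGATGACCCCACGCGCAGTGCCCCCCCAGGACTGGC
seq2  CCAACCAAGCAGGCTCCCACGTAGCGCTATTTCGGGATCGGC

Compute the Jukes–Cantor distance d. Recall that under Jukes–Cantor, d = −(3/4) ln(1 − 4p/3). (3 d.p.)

The sequences differ at 22 of 42 sites, so p = 22/42 ≈ 0.52381.
d = −(3/4) ln(1 − 4p/3) = −0.75 ln(1 − 0.698413) = −0.75 ln(0.301587)
  = −0.75 × (-1.198697) = 0.899023 substitutions/site.

0.899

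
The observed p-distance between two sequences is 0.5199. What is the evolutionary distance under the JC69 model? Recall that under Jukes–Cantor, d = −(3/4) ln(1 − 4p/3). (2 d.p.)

0.89

d = −(3/4) ln(1 − 4p/3) = −0.75 ln(1 − 0.6932) = −0.75 ln(0.3068)
  = −0.75 × (-1.181559) = 0.886169 substitutions/site.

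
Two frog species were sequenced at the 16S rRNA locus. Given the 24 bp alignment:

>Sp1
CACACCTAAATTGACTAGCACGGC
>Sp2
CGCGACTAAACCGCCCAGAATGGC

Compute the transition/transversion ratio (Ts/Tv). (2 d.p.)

2.00

Transitions are A↔G and C↔T; transversions are all other mismatches.
Transitions: 6. Transversions: 3.
R = 6/3 = 2.00.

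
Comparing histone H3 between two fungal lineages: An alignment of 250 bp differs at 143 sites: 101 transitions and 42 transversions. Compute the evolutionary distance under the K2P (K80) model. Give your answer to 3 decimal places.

1.967

P = 101/250 = 0.404 and Q = 42/250 = 0.168.
Under the Kimura two-parameter model, d = −½ ln(1 − 2P − Q) − ¼ ln(1 − 2Q).
1 − 2P − Q = 0.024, giving −½ ln(0.024) = 1.864851.
1 − 2Q = 0.664, giving −¼ ln(0.664) = 0.102368.
d = 1.864851 + 0.102368 = 1.967219.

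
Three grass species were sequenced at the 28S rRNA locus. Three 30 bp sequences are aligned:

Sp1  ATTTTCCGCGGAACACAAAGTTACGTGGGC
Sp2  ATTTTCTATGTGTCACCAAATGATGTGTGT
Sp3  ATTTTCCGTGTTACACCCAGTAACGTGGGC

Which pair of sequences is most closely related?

Sp1 and Sp3

Sp1–Sp2: 12/30 differ, p = 0.400, d = 0.572.
Sp1–Sp3: 6/30 differ, p = 0.200, d = 0.233.
Sp2–Sp3: 10/30 differ, p = 0.333, d = 0.441.
The smallest distance is between Sp1 and Sp3.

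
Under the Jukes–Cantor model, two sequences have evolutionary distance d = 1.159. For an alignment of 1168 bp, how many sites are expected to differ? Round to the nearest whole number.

689

Invert JC69: p = (3/4)(1 − e^(−4d/3)) = 0.75 × (1 − e^(-1.545333)) = 0.75 × (1 − 0.213241) = 0.590069.
Expected differing sites = pL ≈ 0.590069 × 1168 = 689.200592 ≈ 689.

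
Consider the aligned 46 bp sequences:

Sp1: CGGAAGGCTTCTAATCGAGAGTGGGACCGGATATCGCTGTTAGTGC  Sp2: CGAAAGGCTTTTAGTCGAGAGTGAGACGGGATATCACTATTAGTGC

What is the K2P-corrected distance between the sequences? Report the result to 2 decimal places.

0.18

Of 46 sites, 6 differences are transitions and 1 are transversions, so P = 6/46 ≈ 0.130435 and Q = 1/46 ≈ 0.021739.
Under the Kimura two-parameter model, d = −½ ln(1 − 2P − Q) − ¼ ln(1 − 2Q).
1 − 2P − Q = 0.717391, giving −½ ln(0.717391) = 0.166067.
1 − 2Q = 0.956522, giving −¼ ln(0.956522) = 0.011113.
d = 0.166067 + 0.011113 = 0.177180.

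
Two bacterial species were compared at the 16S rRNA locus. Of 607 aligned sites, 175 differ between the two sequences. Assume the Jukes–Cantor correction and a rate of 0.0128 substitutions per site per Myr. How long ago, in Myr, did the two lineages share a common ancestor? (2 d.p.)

p = 175/607 ≈ 0.288303.
d = −(3/4) ln(1 − 4p/3) = −0.75 ln(1 − 0.384404) = −0.75 ln(0.615596)
  = −0.75 × (-0.485164) = 0.363873 substitutions/site.
Under a molecular clock d = 2μt, so t = d/(2μ) = 0.363873 / (2 × 0.0128) = 14.21 Myr.

14.21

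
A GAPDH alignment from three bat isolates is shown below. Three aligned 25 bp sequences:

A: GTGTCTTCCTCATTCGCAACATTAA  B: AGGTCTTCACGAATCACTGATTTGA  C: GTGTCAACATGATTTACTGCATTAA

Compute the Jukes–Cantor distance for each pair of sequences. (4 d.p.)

A–B: 12/25 sites differ → p = 0.48, d = −0.75 ln(1 − 0.64) = 0.766238 ≈ 0.7662.
A–C: 8/25 sites differ → p = 0.32, d = −0.75 ln(1 − 0.426667) = 0.417216 ≈ 0.4172.
B–C: 10/25 sites differ → p = 0.4, d = −0.75 ln(1 − 0.533333) = 0.571605 ≈ 0.5716.

d(A,B) = 0.7662, d(A,C) = 0.4172, d(B,C) = 0.5716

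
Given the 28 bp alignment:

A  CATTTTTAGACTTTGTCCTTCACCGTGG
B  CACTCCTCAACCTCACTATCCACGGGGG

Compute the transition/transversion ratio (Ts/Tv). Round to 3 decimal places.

Transitions are A↔G and C↔T; transversions are all other mismatches.
Transitions: 10. Transversions: 4.
R = 10/4 = 2.500.

2.500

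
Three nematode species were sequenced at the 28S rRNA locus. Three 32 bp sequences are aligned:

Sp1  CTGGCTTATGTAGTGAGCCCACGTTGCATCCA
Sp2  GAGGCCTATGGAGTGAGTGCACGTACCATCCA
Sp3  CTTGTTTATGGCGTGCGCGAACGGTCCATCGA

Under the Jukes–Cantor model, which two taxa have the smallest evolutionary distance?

Sp1 and Sp2

Sp1–Sp2: 8/32 differ, p = 0.250, d = 0.304.
Sp1–Sp3: 10/32 differ, p = 0.313, d = 0.404.
Sp2–Sp3: 12/32 differ, p = 0.375, d = 0.520.
The smallest distance is between Sp1 and Sp2.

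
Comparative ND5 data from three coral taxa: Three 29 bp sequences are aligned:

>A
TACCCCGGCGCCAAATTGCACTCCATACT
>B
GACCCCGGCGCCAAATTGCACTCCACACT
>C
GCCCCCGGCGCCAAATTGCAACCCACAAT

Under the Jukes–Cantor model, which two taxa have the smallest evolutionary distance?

A–B: 2/29 differ, p = 0.069, d = 0.072.
A–C: 6/29 differ, p = 0.207, d = 0.242.
B–C: 4/29 differ, p = 0.138, d = 0.152.
The smallest distance is between A and B.

A and B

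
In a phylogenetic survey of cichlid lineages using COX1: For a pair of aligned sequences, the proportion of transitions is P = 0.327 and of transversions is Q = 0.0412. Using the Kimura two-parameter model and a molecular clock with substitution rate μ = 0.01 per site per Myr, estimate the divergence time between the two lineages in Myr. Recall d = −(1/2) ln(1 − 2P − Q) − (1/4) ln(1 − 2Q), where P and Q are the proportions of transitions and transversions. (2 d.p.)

30.78

Under the Kimura two-parameter model, d = −½ ln(1 − 2P − Q) − ¼ ln(1 − 2Q).
1 − 2P − Q = 0.3048, giving −½ ln(0.3048) = 0.594050.
1 − 2Q = 0.9176, giving −¼ ln(0.9176) = 0.021498.
d = 0.594050 + 0.021498 = 0.615548.
Under a molecular clock d = 2μt, so t = d/(2μ) = 0.615548 / (2 × 0.01) = 30.78 Myr.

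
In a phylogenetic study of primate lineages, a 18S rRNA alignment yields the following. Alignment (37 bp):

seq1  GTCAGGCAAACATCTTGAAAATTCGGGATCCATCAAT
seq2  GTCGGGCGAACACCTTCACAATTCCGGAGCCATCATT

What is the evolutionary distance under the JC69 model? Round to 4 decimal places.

0.2551

The sequences differ at 8 of 37 sites (4, 8, 13, 17, 19, 25, 29, 36), so p = 8/37 ≈ 0.216216.
d = −(3/4) ln(1 − 4p/3) = −0.75 ln(1 − 0.288288) = −0.75 ln(0.711712)
  = −0.75 × (-0.340082) = 0.255062 substitutions/site.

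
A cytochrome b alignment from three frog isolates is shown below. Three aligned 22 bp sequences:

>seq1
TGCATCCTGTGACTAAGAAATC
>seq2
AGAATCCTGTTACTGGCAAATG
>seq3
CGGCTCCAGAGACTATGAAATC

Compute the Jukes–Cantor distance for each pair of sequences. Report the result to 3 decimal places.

seq1–seq2: 7/22 sites differ → p ≈ 0.318182, d = −0.75 ln(1 − 0.424243) = 0.414052 ≈ 0.414.
seq1–seq3: 6/22 sites differ → p ≈ 0.272727, d = −0.75 ln(1 − 0.363636) = 0.338988 ≈ 0.339.
seq2–seq3: 10/22 sites differ → p ≈ 0.454545, d = −0.75 ln(1 − 0.60606) = 0.698667 ≈ 0.699.

d(seq1,seq2) = 0.414, d(seq1,seq3) = 0.339, d(seq2,seq3) = 0.699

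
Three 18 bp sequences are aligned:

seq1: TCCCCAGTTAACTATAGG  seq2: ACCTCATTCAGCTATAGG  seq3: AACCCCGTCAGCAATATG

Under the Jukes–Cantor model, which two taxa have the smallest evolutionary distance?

seq1–seq2: 5/18 differ, p = 0.278, d = 0.347.
seq1–seq3: 7/18 differ, p = 0.389, d = 0.548.
seq2–seq3: 6/18 differ, p = 0.333, d = 0.441.
The smallest distance is between seq1 and seq2.

seq1 and seq2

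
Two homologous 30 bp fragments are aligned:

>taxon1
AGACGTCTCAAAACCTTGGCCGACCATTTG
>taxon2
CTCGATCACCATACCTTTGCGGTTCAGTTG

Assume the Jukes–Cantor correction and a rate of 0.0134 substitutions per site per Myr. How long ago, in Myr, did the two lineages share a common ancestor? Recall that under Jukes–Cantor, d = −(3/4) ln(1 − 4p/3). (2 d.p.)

24.13

The sequences differ at 13 of 30 sites, so p = 13/30 ≈ 0.433333.
d = −(3/4) ln(1 − 4p/3) = −0.75 ln(1 − 0.577777) = −0.75 ln(0.422223)
  = −0.75 × (-0.862222) = 0.646667 substitutions/site.
Under a molecular clock d = 2μt, so t = d/(2μ) = 0.646667 / (2 × 0.0134) = 24.13 Myr.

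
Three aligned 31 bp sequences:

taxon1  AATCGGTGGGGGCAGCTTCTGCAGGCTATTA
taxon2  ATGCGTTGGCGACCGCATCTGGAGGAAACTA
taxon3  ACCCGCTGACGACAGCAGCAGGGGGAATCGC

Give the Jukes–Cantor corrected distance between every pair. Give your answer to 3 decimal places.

taxon1–taxon2: 11/31 sites differ → p ≈ 0.354839, d = −0.75 ln(1 − 0.473119) = 0.480585 ≈ 0.481.
taxon1–taxon3: 17/31 sites differ → p ≈ 0.548387, d = −0.75 ln(1 − 0.731183) = 0.985293 ≈ 0.985.
taxon2–taxon3: 11/31 sites differ → p ≈ 0.354839, d = −0.75 ln(1 − 0.473119) = 0.480585 ≈ 0.481.

d(taxon1,taxon2) = 0.481, d(taxon1,taxon3) = 0.985, d(taxon2,taxon3) = 0.481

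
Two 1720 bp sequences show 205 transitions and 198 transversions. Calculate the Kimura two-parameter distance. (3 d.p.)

0.283

P = 205/1720 ≈ 0.119186 and Q = 198/1720 ≈ 0.115116.
Under the Kimura two-parameter model, d = −½ ln(1 − 2P − Q) − ¼ ln(1 − 2Q).
1 − 2P − Q = 0.646512, giving −½ ln(0.646512) = 0.218082.
1 − 2Q = 0.769768, giving −¼ ln(0.769768) = 0.065417.
d = 0.218082 + 0.065417 = 0.283499.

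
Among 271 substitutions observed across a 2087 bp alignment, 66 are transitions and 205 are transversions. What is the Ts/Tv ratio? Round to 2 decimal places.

0.32

R = 66/205 = 0.321951… ≈ 0.32 (to 2 d.p.).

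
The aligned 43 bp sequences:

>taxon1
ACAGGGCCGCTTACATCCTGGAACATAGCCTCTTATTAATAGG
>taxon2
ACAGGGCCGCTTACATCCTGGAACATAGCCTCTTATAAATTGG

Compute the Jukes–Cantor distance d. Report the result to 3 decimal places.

0.048

The sequences differ at 2 of 43 sites (37, 41), so p = 2/43 ≈ 0.046512.
d = −(3/4) ln(1 − 4p/3) = −0.75 ln(1 − 0.062016) = −0.75 ln(0.937984)
  = −0.75 × (-0.064022) = 0.048017 substitutions/site.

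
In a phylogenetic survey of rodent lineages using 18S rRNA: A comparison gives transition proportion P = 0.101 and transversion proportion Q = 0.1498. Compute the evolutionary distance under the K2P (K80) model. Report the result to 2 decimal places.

0.31

Under the Kimura two-parameter model, d = −½ ln(1 − 2P − Q) − ¼ ln(1 − 2Q).
1 − 2P − Q = 0.6482, giving −½ ln(0.6482) = 0.216778.
1 − 2Q = 0.7004, giving −¼ ln(0.7004) = 0.089026.
d = 0.216778 + 0.089026 = 0.305804.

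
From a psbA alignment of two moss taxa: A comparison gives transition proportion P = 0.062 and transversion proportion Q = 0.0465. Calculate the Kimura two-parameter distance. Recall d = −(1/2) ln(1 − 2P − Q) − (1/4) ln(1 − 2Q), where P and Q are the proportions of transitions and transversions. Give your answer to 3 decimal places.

0.118

Under the Kimura two-parameter model, d = −½ ln(1 − 2P − Q) − ¼ ln(1 − 2Q).
1 − 2P − Q = 0.8295, giving −½ ln(0.8295) = 0.093466.
1 − 2Q = 0.907, giving −¼ ln(0.907) = 0.024403.
d = 0.093466 + 0.024403 = 0.117869.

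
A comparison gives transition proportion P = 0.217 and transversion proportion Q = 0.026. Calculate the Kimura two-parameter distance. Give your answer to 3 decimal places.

Under the Kimura two-parameter model, d = −½ ln(1 − 2P − Q) − ¼ ln(1 − 2Q).
1 − 2P − Q = 0.54, giving −½ ln(0.54) = 0.308093.
1 − 2Q = 0.948, giving −¼ ln(0.948) = 0.013350.
d = 0.308093 + 0.013350 = 0.321443.

0.321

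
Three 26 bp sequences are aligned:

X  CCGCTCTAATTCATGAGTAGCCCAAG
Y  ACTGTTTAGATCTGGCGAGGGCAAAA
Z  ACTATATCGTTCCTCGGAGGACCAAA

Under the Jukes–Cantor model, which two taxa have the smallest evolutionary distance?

X–Y: 14/26 differ, p = 0.538, d = 0.949.
X–Z: 13/26 differ, p = 0.500, d = 0.824.
Y–Z: 10/26 differ, p = 0.385, d = 0.539.
The smallest distance is between Y and Z.

Y and Z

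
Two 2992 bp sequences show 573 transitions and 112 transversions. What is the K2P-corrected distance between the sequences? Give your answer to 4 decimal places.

0.2922

P = 573/2992 ≈ 0.191511 and Q = 112/2992 ≈ 0.037433.
Under the Kimura two-parameter model, d = −½ ln(1 − 2P − Q) − ¼ ln(1 − 2Q).
1 − 2P − Q = 0.579545, giving −½ ln(0.579545) = 0.272756.
1 − 2Q = 0.925134, giving −¼ ln(0.925134) = 0.019454.
d = 0.272756 + 0.019454 = 0.292210.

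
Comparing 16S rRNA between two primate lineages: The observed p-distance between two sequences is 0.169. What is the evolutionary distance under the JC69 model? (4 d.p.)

d = −(3/4) ln(1 − 4p/3) = −0.75 ln(1 − 0.225333) = −0.75 ln(0.774667)
  = −0.75 × (-0.255322) = 0.191492 substitutions/site.

0.1915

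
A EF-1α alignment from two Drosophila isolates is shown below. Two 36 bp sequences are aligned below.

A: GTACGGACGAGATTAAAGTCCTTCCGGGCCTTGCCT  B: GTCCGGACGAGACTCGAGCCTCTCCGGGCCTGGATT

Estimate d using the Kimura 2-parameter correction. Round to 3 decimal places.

0.357

Of 36 sites, 6 differences are transitions and 4 are transversions, so P = 6/36 ≈ 0.166667 and Q = 4/36 ≈ 0.111111.
Under the Kimura two-parameter model, d = −½ ln(1 − 2P − Q) − ¼ ln(1 − 2Q).
1 − 2P − Q = 0.555555, giving −½ ln(0.555555) = 0.293894.
1 − 2Q = 0.777778, giving −¼ ln(0.777778) = 0.062829.
d = 0.293894 + 0.062829 = 0.356723.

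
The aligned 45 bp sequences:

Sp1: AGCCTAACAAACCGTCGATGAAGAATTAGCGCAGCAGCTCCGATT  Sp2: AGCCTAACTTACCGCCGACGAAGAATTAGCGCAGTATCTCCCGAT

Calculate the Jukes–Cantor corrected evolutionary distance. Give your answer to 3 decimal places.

The sequences differ at 9 of 45 sites (9, 10, 15, 19, 35, 37, 42, 43, 44), so p = 9/45 = 0.2.
d = −(3/4) ln(1 − 4p/3) = −0.75 ln(1 − 0.266667) = −0.75 ln(0.733333)
  = −0.75 × (-0.310155) = 0.232616 substitutions/site.

0.233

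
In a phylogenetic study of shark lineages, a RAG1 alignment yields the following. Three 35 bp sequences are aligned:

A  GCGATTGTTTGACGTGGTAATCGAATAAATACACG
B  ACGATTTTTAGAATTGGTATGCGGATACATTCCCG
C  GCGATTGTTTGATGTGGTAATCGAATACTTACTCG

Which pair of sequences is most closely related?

A–B: 11/35 differ, p = 0.314, d = 0.407.
A–C: 4/35 differ, p = 0.114, d = 0.124.
B–C: 11/35 differ, p = 0.314, d = 0.407.
The smallest distance is between A and C.

A and C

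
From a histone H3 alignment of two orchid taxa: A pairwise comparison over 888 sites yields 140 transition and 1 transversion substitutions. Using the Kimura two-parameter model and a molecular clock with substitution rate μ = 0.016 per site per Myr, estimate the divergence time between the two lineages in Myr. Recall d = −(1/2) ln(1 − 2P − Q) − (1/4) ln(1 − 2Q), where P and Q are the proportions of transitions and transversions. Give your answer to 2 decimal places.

5.96

P = 140/888 ≈ 0.157658 and Q = 1/888 ≈ 0.001126.
Under the Kimura two-parameter model, d = −½ ln(1 − 2P − Q) − ¼ ln(1 − 2Q).
1 − 2P − Q = 0.683558, giving −½ ln(0.683558) = 0.190222.
1 − 2Q = 0.997748, giving −¼ ln(0.997748) = 0.000564.
d = 0.190222 + 0.000564 = 0.190786.
Under a molecular clock d = 2μt, so t = d/(2μ) = 0.190786 / (2 × 0.016) = 5.96 Myr.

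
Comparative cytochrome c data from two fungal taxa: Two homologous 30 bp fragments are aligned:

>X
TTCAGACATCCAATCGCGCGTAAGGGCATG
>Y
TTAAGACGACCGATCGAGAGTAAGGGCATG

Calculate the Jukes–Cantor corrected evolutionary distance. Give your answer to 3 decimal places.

The sequences differ at 6 of 30 sites (3, 8, 9, 12, 17, 19), so p = 6/30 = 0.2.
d = −(3/4) ln(1 − 4p/3) = −0.75 ln(1 − 0.266667) = −0.75 ln(0.733333)
  = −0.75 × (-0.310155) = 0.232616 substitutions/site.

0.233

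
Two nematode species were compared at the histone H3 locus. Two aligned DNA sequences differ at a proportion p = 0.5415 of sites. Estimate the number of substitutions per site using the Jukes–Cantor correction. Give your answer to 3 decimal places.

0.960

d = −(3/4) ln(1 − 4p/3) = −0.75 ln(1 − 0.722) = −0.75 ln(0.278)
  = −0.75 × (-1.280134) = 0.960101 substitutions/site.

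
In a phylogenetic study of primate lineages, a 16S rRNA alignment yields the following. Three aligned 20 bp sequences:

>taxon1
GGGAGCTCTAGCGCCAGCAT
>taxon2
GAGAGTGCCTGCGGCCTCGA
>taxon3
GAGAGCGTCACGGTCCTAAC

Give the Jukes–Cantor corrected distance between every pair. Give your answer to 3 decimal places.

d(taxon1,taxon2) = 0.824, d(taxon1,taxon3) = 0.991, d(taxon2,taxon3) = 0.687

taxon1–taxon2: 10/20 sites differ → p = 0.5, d = −0.75 ln(1 − 0.666667) = 0.823960 ≈ 0.824.
taxon1–taxon3: 11/20 sites differ → p = 0.55, d = −0.75 ln(1 − 0.733333) = 0.991316 ≈ 0.991.
taxon2–taxon3: 9/20 sites differ → p = 0.45, d = −0.75 ln(1 − 0.6) = 0.687218 ≈ 0.687.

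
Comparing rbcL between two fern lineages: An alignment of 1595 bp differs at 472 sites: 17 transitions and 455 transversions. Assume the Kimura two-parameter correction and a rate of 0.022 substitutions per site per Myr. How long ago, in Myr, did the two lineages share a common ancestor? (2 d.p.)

8.96

P = 17/1595 ≈ 0.010658 and Q = 455/1595 ≈ 0.285266.
Under the Kimura two-parameter model, d = −½ ln(1 − 2P − Q) − ¼ ln(1 − 2Q).
1 − 2P − Q = 0.693418, giving −½ ln(0.693418) = 0.183061.
1 − 2Q = 0.429468, giving −¼ ln(0.429468) = 0.211302.
d = 0.183061 + 0.211302 = 0.394363.
Under a molecular clock d = 2μt, so t = d/(2μ) = 0.394363 / (2 × 0.022) = 8.96 Myr.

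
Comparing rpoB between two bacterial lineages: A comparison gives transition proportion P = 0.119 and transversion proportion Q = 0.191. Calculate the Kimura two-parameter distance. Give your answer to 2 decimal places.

Under the Kimura two-parameter model, d = −½ ln(1 − 2P − Q) − ¼ ln(1 − 2Q).
1 − 2P − Q = 0.571, giving −½ ln(0.571) = 0.280183.
1 − 2Q = 0.618, giving −¼ ln(0.618) = 0.120317.
d = 0.280183 + 0.120317 = 0.400500.

0.40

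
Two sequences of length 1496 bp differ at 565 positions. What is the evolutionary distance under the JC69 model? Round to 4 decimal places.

p = 565/1496 ≈ 0.377674.
d = −(3/4) ln(1 − 4p/3) = −0.75 ln(1 − 0.503565) = −0.75 ln(0.496435)
  = −0.75 × (-0.700303) = 0.525227 substitutions/site.

0.5252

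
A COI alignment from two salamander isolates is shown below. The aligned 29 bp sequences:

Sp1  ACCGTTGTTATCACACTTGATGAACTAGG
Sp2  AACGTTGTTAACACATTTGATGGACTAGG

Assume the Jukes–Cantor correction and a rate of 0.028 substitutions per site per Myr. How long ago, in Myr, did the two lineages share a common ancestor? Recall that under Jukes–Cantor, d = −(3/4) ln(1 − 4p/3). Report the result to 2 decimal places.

2.72

The sequences differ at 4 of 29 sites (2, 11, 16, 23), so p = 4/29 ≈ 0.137931.
d = −(3/4) ln(1 − 4p/3) = −0.75 ln(1 − 0.183908) = −0.75 ln(0.816092)
  = −0.75 × (-0.203228) = 0.152421 substitutions/site.
Under a molecular clock d = 2μt, so t = d/(2μ) = 0.152421 / (2 × 0.028) = 2.72 Myr.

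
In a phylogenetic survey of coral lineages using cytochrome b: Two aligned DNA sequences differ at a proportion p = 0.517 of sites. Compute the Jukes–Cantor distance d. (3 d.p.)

0.877

d = −(3/4) ln(1 − 4p/3) = −0.75 ln(1 − 0.689333) = −0.75 ln(0.310667)
  = −0.75 × (-1.169034) = 0.876776 substitutions/site.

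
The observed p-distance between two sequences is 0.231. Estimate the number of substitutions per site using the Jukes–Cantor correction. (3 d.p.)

d = −(3/4) ln(1 − 4p/3) = −0.75 ln(1 − 0.308) = −0.75 ln(0.692)
  = −0.75 × (-0.368169) = 0.276127 substitutions/site.

0.276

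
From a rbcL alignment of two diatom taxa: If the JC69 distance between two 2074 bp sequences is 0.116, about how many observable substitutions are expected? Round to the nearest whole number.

223

Invert JC69: p = (3/4)(1 − e^(−4d/3)) = 0.75 × (1 − e^(-0.154667)) = 0.75 × (1 − 0.856700) = 0.107475.
Expected differing sites = pL ≈ 0.107475 × 2074 = 222.90315 ≈ 223.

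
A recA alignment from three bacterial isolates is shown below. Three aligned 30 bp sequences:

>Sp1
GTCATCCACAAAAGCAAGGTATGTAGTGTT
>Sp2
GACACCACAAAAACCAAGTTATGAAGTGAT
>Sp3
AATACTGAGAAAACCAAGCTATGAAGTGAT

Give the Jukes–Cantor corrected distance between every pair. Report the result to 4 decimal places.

Sp1–Sp2: 9/30 sites differ → p = 0.3, d = −0.75 ln(1 − 0.4) = 0.383119 ≈ 0.3831.
Sp1–Sp3: 11/30 sites differ → p ≈ 0.366667, d = −0.75 ln(1 − 0.488889) = 0.503376 ≈ 0.5034.
Sp2–Sp3: 7/30 sites differ → p ≈ 0.233333, d = −0.75 ln(1 − 0.311111) = 0.279506 ≈ 0.2795.

d(Sp1,Sp2) = 0.3831, d(Sp1,Sp3) = 0.5034, d(Sp2,Sp3) = 0.2795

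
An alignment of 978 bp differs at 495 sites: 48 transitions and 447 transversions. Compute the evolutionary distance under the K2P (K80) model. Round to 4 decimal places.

1.0188

P = 48/978 ≈ 0.04908 and Q = 447/978 ≈ 0.457055.
Under the Kimura two-parameter model, d = −½ ln(1 − 2P − Q) − ¼ ln(1 − 2Q).
1 − 2P − Q = 0.444785, giving −½ ln(0.444785) = 0.405082.
1 − 2Q = 0.08589, giving −¼ ln(0.08589) = 0.613672.
d = 0.405082 + 0.613672 = 1.018754.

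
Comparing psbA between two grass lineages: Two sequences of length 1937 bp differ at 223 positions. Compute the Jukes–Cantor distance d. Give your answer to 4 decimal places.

0.1250

p = 223/1937 ≈ 0.115126.
d = −(3/4) ln(1 − 4p/3) = −0.75 ln(1 − 0.153501) = −0.75 ln(0.846499)
  = −0.75 × (-0.166646) = 0.124985 substitutions/site.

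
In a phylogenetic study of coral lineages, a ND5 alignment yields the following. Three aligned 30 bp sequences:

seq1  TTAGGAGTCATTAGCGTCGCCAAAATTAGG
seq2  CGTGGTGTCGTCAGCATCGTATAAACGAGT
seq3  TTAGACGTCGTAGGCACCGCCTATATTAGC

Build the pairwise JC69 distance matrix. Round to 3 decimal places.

d(seq1,seq2) = 0.647, d(seq1,seq3) = 0.441, d(seq2,seq3) = 0.730

seq1–seq2: 13/30 sites differ → p ≈ 0.433333, d = −0.75 ln(1 − 0.577777) = 0.646666 ≈ 0.647.
seq1–seq3: 10/30 sites differ → p ≈ 0.333333, d = −0.75 ln(1 − 0.444444) = 0.440839 ≈ 0.441.
seq2–seq3: 14/30 sites differ → p ≈ 0.466667, d = −0.75 ln(1 − 0.622223) = 0.730088 ≈ 0.730.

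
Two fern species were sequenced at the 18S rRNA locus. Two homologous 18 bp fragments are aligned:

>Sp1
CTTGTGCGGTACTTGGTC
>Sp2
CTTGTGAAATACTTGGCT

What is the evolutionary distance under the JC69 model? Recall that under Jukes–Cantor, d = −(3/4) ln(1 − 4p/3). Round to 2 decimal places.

0.35

The sequences differ at 5 of 18 sites (7, 8, 9, 17, 18), so p = 5/18 ≈ 0.277778.
d = −(3/4) ln(1 − 4p/3) = −0.75 ln(1 − 0.370371) = −0.75 ln(0.629629)
  = −0.75 × (-0.462625) = 0.346969 substitutions/site.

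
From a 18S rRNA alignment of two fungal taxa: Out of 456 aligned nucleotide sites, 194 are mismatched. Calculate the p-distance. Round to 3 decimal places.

0.425

p = 194/456 = 0.425438… ≈ 0.425 (to 3 d.p.).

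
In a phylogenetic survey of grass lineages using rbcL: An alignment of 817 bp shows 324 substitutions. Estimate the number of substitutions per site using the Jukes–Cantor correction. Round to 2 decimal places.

p = 324/817 ≈ 0.396573.
d = −(3/4) ln(1 − 4p/3) = −0.75 ln(1 − 0.528764) = −0.75 ln(0.471236)
  = −0.75 × (-0.752396) = 0.564297 substitutions/site.

0.56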